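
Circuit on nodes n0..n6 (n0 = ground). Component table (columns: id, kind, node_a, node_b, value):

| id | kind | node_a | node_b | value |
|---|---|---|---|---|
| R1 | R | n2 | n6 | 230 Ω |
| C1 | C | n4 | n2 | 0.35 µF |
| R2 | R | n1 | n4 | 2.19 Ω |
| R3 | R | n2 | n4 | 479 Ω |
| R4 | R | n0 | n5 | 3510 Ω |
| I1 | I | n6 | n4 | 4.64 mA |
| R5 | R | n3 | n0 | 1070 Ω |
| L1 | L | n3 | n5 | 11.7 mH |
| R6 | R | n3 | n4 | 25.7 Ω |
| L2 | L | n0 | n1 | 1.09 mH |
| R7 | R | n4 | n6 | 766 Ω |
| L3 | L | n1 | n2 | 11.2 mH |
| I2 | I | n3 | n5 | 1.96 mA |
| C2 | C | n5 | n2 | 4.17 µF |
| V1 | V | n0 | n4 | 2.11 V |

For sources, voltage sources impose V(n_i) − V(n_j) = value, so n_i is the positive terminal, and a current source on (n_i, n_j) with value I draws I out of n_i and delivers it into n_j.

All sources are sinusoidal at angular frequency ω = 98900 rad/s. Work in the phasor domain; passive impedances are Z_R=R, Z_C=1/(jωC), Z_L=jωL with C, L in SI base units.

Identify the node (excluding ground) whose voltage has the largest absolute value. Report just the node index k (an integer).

6

Element admittances at ω=98900 rad/s:
  Y(R1) = 0.004348+0.000j S between n2,n6
  Y(C1) = 0.000+0.03461j S between n4,n2
  Y(R2) = 0.4566+0.000j S between n1,n4
  Y(R3) = 0.002088+0.000j S between n2,n4
  Y(R4) = 0.0002849+0.000j S between n0,n5
  I1: injects 0.00464 A into n4 (from n6)
  Y(R5) = 0.0009346+0.000j S between n3,n0
  Y(L1) = 0.000-0.0008642j S between n3,n5
  Y(R6) = 0.03891+0.000j S between n3,n4
  Y(L2) = 0.000-0.009276j S between n0,n1
  Y(R7) = 0.001305+0.000j S between n4,n6
  Y(L3) = 0.000-0.0009028j S between n1,n2
  I2: injects 0.00196 A into n5 (from n3)
  Y(C2) = 0.000+0.4124j S between n5,n2
  V1: constraint V(n0)−V(n4) = 2.11
Assemble and solve the 7×7 MNA system:
  V(n1)=-2.109-0.04284j  V(n2)=-2.113+0.03135j  V(n3)=-2.109+8.872e-05j  V(n4)=-2.110+0.000j  V(n5)=-2.113+0.02519j  V(n6)=-2.933+0.02411j
  i(V1)=-0.002971+0.01957j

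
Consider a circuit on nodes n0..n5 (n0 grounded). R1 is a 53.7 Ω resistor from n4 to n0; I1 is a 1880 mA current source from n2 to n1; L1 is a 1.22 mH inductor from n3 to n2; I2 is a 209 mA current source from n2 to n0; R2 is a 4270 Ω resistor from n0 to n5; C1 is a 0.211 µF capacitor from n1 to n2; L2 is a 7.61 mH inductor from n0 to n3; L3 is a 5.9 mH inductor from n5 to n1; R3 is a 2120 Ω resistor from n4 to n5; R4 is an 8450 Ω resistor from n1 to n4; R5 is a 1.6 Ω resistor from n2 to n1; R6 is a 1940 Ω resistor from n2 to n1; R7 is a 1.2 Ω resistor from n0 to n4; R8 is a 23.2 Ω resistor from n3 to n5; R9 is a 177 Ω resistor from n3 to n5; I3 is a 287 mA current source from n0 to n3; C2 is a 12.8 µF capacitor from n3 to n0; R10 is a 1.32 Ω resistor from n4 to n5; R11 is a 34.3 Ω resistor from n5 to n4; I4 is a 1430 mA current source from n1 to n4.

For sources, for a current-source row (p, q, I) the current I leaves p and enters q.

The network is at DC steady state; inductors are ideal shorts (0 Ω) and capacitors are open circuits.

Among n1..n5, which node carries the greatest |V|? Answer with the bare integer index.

Apply KCL at each of the 5 non-ground nodes and solve the resulting linear system.
Node n1: branches {I1, C1, L3, R4, R5, R6, I4} → V_1 = 1.049
Node n2: branches {I1, L1, I2, C1, R5, R6} → V_2 = 0.000
Node n3: branches {L1, L2, R8, R9, I3, C2} → V_3 = 0.000
Node n4: branches {R1, R3, R4, R7, R10, R11, I4} → V_4 = 1.376
Node n5: branches {R2, L3, R3, R8, R9, R10, R11} → V_5 = 1.049
Source currents: i(L1)=1.433, i(L2)=1.095, i(L3)=0.2061

4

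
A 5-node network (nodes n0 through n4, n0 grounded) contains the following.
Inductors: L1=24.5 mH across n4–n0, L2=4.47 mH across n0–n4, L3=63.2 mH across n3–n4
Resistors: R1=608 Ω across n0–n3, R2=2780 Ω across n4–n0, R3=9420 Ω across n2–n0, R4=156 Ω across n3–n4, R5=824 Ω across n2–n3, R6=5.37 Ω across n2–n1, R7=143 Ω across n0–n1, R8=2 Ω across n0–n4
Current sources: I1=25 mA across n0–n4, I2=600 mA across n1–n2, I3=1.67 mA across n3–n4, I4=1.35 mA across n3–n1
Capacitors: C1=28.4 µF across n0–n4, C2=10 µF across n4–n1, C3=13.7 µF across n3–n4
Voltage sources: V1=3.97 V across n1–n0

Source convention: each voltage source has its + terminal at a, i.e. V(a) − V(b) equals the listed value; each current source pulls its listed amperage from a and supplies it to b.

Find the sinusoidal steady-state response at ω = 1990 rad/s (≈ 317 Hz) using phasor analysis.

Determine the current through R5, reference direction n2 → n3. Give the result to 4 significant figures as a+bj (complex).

MNA unknowns: 4 node voltages V₁..V_4 plus 1 source current (V1)
L1: Y=0.000-0.02051j on G[4,0]
L2: Y=0.000-0.1124j on G[0,4]
R1: Y=0.001645+0.000j on G[0,3]
R2: Y=0.0003597+0.000j on G[4,0]
R3: Y=0.0001062+0.000j on G[2,0]
I1: z[0]−=0.025, z[4]+=0.025
C1: Y=0.000+0.05652j on G[0,4]
I2: z[1]−=0.6, z[2]+=0.6
R4: Y=0.006410+0.000j on G[3,4]
C2: Y=0.000+0.01990j on G[4,1]
I3: z[3]−=0.00167, z[4]+=0.00167
L3: Y=0.000-0.007951j on G[3,4]
I4: z[3]−=0.00135, z[1]+=0.00135
R5: Y=0.001214+0.000j on G[2,3]
R6: Y=0.1862+0.000j on G[2,1]
C3: Y=0.000+0.02726j on G[3,4]
R7: Y=0.006993+0.000j on G[0,1]
R8: Y=0.5000+0.000j on G[0,4]
V1: row V1−V0=3.97, i_V1 at 1,0
solve → V1=3.970+0.000j, V2=7.142-0.0005063j, V3=0.1371-0.07824j, V4=0.04534+0.1635j
aux → i_V1=-0.03892-0.07819j

0.008501+9.433e-05j A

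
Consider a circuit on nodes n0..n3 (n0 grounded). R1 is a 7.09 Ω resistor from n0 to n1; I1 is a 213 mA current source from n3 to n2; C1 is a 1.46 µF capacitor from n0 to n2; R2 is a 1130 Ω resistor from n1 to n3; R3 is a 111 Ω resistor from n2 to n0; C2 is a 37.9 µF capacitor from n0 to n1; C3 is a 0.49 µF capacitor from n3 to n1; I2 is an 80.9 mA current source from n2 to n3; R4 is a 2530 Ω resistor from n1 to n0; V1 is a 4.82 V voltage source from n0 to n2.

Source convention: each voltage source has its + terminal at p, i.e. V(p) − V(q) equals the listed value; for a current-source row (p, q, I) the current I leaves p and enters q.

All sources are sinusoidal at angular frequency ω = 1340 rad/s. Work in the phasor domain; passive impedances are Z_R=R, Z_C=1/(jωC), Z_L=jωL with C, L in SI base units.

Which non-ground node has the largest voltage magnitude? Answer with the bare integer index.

3

Apply KCL at each of the 3 non-ground nodes and solve the resulting linear system.
Node n1: branches {R1, R2, C2, C3, R4} → V_1 = -0.8273+0.2971j
Node n2: branches {I1, C1, R3, I2, V1} → V_2 = -4.820+0.000j
Node n3: branches {I1, R2, C3, I2} → V_3 = -97.10+71.73j
Source currents: i(V1)=-0.1755-0.009430j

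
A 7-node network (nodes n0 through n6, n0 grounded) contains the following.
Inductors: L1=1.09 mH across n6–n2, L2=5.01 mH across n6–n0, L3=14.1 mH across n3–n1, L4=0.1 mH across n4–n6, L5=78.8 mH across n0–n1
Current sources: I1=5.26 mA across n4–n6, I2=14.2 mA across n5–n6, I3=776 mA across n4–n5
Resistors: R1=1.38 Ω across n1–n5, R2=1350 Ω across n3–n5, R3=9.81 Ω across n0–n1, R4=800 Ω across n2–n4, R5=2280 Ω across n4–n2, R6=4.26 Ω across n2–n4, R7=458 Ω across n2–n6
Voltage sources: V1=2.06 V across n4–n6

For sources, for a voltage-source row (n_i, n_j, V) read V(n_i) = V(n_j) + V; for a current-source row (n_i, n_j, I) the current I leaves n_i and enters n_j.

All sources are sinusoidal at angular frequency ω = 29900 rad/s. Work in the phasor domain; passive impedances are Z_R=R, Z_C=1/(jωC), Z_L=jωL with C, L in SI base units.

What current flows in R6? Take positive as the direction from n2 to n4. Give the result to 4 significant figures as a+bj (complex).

MNA unknowns: 6 node voltages V₁..V_6 plus 1 source current (V1)
L1: Y=0.000-0.03068j on G[6,2]
I1: z[4]−=0.00526, z[6]+=0.00526
R1: Y=0.7246+0.000j on G[1,5]
I2: z[5]−=0.0142, z[6]+=0.0142
R2: Y=0.0007407+0.000j on G[3,5]
L2: Y=0.000-0.006676j on G[6,0]
R3: Y=0.1019+0.000j on G[0,1]
R4: Y=0.001250+0.000j on G[2,4]
R5: Y=0.0004386+0.000j on G[4,2]
L3: Y=0.000-0.002372j on G[3,1]
R6: Y=0.2347+0.000j on G[2,4]
I3: z[4]−=0.776, z[5]+=0.776
L4: Y=0.000-0.3344j on G[4,6]
R7: Y=0.002183+0.000j on G[2,6]
L5: Y=0.000-0.0004244j on G[0,1]
V1: row V4−V6=2.06, i_V1 at 4,6
solve → V1=7.473+0.03112j, V2=2.008-113.9j, V3=7.566+0.3300j, V4=2.060-114.1j, V5=8.523+0.03142j, V6=0.000-114.1j
aux → i_V1=-0.7936+0.7500j

-0.01222+0.06061j A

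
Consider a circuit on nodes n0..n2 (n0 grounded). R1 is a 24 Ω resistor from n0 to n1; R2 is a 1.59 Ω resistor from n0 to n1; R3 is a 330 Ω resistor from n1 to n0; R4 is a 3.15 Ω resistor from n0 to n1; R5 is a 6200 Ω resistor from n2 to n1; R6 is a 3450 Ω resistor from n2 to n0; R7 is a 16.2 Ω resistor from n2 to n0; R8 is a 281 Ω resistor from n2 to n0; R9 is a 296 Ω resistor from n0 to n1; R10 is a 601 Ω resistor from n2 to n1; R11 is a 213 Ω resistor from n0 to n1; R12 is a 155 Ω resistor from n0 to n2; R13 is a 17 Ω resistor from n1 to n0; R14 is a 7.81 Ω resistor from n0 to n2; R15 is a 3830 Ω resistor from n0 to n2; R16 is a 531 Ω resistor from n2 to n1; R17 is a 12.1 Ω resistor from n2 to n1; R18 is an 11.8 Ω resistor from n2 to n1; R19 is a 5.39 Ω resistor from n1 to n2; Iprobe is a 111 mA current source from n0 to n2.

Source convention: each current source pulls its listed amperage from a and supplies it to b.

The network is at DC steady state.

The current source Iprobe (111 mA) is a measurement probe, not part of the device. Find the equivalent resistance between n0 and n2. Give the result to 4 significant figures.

R_eq = 2.141 Ω

MNA unknowns: 2 node voltages V₁..V_2
R1: Y=0.04167 on G[0,1]
R2: Y=0.6289 on G[0,1]
R3: Y=0.003030 on G[1,0]
R4: Y=0.3175 on G[0,1]
R5: Y=0.0001613 on G[2,1]
R6: Y=0.0002899 on G[2,0]
R7: Y=0.06173 on G[2,0]
R8: Y=0.003559 on G[2,0]
R9: Y=0.003378 on G[0,1]
R10: Y=0.001664 on G[2,1]
R11: Y=0.004695 on G[0,1]
R12: Y=0.006452 on G[0,2]
R13: Y=0.05882 on G[1,0]
R14: Y=0.1280 on G[0,2]
R15: Y=0.0002611 on G[0,2]
R16: Y=0.001883 on G[2,1]
R17: Y=0.08264 on G[2,1]
R18: Y=0.08475 on G[2,1]
R19: Y=0.1855 on G[1,2]
Iprobe: z[0]−=0.111, z[2]+=0.111
solve → V1=0.05992, V2=0.2377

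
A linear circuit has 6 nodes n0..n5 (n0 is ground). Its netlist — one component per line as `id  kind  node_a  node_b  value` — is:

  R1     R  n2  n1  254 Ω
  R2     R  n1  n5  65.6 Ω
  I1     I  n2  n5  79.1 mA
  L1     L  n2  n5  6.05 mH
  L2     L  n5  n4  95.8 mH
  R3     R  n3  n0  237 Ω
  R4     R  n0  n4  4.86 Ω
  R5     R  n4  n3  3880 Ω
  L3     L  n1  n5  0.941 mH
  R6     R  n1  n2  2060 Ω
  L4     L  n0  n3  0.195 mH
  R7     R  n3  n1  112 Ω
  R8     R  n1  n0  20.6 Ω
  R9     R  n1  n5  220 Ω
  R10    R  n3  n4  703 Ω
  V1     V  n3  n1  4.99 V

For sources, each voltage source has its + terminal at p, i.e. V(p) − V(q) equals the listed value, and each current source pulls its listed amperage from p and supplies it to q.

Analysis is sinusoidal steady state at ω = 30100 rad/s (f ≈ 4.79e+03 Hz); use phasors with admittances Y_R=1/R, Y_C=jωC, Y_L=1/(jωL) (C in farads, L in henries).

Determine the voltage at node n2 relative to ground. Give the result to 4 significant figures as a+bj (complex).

Element admittances at ω=30100 rad/s:
  Y(R1) = 0.003937+0.000j S between n2,n1
  Y(R2) = 0.01524+0.000j S between n1,n5
  I1: injects 0.0791 A into n5 (from n2)
  Y(L1) = 0.000-0.005491j S between n2,n5
  Y(L2) = 0.000-0.0003468j S between n5,n4
  Y(R3) = 0.004219+0.000j S between n3,n0
  Y(R4) = 0.2058+0.000j S between n0,n4
  Y(R5) = 0.0002577+0.000j S between n4,n3
  Y(L3) = 0.000-0.03531j S between n1,n5
  Y(R6) = 0.0004854+0.000j S between n1,n2
  Y(L4) = 0.000-0.1704j S between n0,n3
  Y(R7) = 0.008929+0.000j S between n3,n1
  Y(R8) = 0.04854+0.000j S between n1,n0
  Y(R9) = 0.004545+0.000j S between n1,n5
  Y(R10) = 0.001422+0.000j S between n3,n4
  V1: constraint V(n3)−V(n1) = 4.99
Assemble and solve the 6×6 MNA system:
  V(n1)=-4.570+1.283j  V(n2)=-11.33-6.650j  V(n3)=0.4199+1.283j  V(n4)=0.007236+0.01866j  V(n5)=-4.938+2.313j
  i(V1)=-0.2656+0.06400j

-11.33-6.650j V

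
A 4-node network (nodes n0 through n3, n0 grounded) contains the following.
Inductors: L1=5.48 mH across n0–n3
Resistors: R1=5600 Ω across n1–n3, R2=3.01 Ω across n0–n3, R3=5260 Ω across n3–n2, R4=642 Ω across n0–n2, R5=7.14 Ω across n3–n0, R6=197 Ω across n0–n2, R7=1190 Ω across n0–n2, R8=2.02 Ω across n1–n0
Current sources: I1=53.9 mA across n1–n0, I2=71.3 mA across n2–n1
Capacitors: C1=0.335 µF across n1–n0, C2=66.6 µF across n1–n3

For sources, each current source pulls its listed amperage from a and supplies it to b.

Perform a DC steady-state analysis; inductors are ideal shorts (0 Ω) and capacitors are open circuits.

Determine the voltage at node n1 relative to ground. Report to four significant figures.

MNA unknowns: 3 node voltages V₁..V_3 plus 1 source current (L1)
L1: row V0−V3=0, i_L1 at 0,3
R1: Y=0.0001786 on G[1,3]
R2: Y=0.3322 on G[0,3]
R3: Y=0.0001901 on G[3,2]
I1: z[1]−=0.0539, z[0]+=0.0539
C1: Y=0.000 on G[1,0]
R4: Y=0.001558 on G[0,2]
R5: Y=0.1401 on G[3,0]
R6: Y=0.005076 on G[0,2]
R7: Y=0.0008403 on G[0,2]
C2: Y=0.000 on G[1,3]
R8: Y=0.4950 on G[1,0]
I2: z[2]−=0.0713, z[1]+=0.0713
solve → V1=0.03514, V2=-9.303, V3=0.000
aux → i_L1=0.001762

0.03514 V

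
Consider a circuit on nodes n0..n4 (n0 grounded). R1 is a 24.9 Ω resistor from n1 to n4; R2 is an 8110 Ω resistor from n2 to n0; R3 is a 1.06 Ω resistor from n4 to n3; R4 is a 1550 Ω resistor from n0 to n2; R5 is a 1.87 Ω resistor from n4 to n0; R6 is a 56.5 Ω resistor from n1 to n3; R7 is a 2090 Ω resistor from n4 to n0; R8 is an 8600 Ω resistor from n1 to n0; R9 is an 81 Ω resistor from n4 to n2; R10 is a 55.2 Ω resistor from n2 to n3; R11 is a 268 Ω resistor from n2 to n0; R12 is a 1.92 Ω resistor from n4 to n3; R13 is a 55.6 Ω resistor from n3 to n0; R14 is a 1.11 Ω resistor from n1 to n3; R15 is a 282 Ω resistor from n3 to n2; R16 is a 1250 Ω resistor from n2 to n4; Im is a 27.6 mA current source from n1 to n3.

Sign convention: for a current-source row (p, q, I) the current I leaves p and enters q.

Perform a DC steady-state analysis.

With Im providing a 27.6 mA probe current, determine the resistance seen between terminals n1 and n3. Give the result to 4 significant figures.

Element admittances at DC:
  Y(R1) = 0.04016 S between n1,n4
  Y(R2) = 0.0001233 S between n2,n0
  Y(R3) = 0.9434 S between n4,n3
  Y(R4) = 0.0006452 S between n0,n2
  Y(R5) = 0.5348 S between n4,n0
  Y(R6) = 0.01770 S between n1,n3
  Y(R7) = 0.0004785 S between n4,n0
  Y(R8) = 0.0001163 S between n1,n0
  Y(R9) = 0.01235 S between n4,n2
  Y(R10) = 0.01812 S between n2,n3
  Y(R11) = 0.003731 S between n2,n0
  Y(R12) = 0.5208 S between n4,n3
  Y(R13) = 0.01799 S between n3,n0
  Y(R14) = 0.9009 S between n1,n3
  Y(R15) = 0.003546 S between n3,n2
  Y(R16) = 0.0008000 S between n2,n4
  Im: injects 0.0276 A into n3 (from n1)
Assemble and solve the 4×4 MNA system:
  V(n1)=-0.02808  V(n2)=0.0003981  V(n3)=0.0007358  V(n4)=-2.197e-05

R_eq = 1.044 Ω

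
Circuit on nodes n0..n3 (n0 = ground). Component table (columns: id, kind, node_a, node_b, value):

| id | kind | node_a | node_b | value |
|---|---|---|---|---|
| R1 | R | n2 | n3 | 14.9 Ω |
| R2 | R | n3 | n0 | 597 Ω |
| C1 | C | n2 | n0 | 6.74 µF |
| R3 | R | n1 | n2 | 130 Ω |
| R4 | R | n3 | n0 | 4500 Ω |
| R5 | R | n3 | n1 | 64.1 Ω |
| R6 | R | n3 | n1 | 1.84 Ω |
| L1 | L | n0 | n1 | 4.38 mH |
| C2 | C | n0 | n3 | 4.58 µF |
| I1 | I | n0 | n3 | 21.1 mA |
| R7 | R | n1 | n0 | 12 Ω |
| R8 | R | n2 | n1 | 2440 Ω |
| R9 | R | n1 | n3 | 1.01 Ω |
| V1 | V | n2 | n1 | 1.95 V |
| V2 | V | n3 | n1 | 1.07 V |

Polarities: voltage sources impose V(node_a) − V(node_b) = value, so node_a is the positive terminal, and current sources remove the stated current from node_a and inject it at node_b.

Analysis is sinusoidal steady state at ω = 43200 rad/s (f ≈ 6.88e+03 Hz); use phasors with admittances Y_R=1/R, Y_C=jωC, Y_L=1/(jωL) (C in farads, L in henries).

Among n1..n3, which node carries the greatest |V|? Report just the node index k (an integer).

Apply KCL at each of the 3 non-ground nodes and solve the resulting linear system.
Node n1: branches {R3, R5, R6, L1, R7, R8, R9, V1, V2} → V_1 = -1.556-0.3136j
Node n2: branches {R1, C1, R3, R8, V1} → V_2 = 0.3939-0.3136j
Node n3: branches {R1, R2, R4, R5, R6, C2, I1, R9, V2} → V_3 = -0.4861-0.3136j
Source currents: i(V1)=-0.1662-0.1147j, i(V2)=-1.639+0.09678j

1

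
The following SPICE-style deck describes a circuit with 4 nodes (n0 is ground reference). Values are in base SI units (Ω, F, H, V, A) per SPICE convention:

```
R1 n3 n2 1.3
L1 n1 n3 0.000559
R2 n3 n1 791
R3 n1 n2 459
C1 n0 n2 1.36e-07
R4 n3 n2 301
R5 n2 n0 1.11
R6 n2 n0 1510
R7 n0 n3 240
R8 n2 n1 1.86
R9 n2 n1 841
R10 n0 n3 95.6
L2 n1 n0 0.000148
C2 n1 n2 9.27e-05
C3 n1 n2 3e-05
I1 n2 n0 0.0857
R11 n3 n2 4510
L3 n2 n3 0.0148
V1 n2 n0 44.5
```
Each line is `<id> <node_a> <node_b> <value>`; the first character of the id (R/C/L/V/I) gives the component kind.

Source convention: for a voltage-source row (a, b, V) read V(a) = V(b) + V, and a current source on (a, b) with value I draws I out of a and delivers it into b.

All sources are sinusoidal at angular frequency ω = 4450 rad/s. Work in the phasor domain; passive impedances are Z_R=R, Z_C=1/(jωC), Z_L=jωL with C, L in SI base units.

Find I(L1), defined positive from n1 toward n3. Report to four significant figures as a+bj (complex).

0.6192+16.14j A

Element admittances at ω=4450 rad/s:
  Y(R1) = 0.7692+0.000j S between n3,n2
  Y(L1) = 0.000-0.4020j S between n1,n3
  Y(R2) = 0.001264+0.000j S between n3,n1
  Y(R3) = 0.002179+0.000j S between n1,n2
  Y(C1) = 0.000+0.0006052j S between n0,n2
  Y(R4) = 0.003322+0.000j S between n3,n2
  Y(R5) = 0.9009+0.000j S between n2,n0
  Y(R6) = 0.0006623+0.000j S between n2,n0
  Y(R7) = 0.004167+0.000j S between n0,n3
  Y(R8) = 0.5376+0.000j S between n2,n1
  Y(R9) = 0.001189+0.000j S between n2,n1
  Y(R10) = 0.01046+0.000j S between n0,n3
  Y(L2) = 0.000-1.518j S between n1,n0
  Y(C2) = 0.000+0.4125j S between n1,n2
  Y(C3) = 0.000+0.1335j S between n1,n2
  I1: injects 0.0857 A into n0 (from n2)
  Y(R11) = 0.0002217+0.000j S between n3,n2
  Y(L3) = 0.000-0.01518j S between n2,n3
  V1: constraint V(n2)−V(n0) = 44.5
Assemble and solve the 4×4 MNA system:
  V(n1)=3.862+22.03j  V(n2)=44.50+0.000j  V(n3)=44.00+20.48j
  i(V1)=-74.29+5.538j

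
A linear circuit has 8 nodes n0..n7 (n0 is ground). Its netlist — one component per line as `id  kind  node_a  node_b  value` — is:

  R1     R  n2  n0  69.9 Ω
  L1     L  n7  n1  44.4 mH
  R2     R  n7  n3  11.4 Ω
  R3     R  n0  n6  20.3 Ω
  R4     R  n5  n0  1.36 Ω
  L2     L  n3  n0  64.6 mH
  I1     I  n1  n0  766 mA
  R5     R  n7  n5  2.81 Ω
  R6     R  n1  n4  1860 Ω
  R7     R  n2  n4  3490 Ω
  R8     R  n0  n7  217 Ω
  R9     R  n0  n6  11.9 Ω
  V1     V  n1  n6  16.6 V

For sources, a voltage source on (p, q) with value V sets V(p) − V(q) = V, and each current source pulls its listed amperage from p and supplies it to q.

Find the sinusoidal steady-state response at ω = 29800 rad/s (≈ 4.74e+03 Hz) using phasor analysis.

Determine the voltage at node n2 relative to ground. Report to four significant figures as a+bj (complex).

0.1398+0.0007914j V

MNA unknowns: 7 node voltages V₁..V_7 plus 1 source current (V1)
R1: Y=0.01431+0.000j on G[2,0]
L1: Y=0.000-0.0007558j on G[7,1]
R2: Y=0.08772+0.000j on G[7,3]
R3: Y=0.04926+0.000j on G[0,6]
R4: Y=0.7353+0.000j on G[5,0]
L2: Y=0.000-0.0005195j on G[3,0]
I1: z[1]−=0.766, z[0]+=0.766
R5: Y=0.3559+0.000j on G[7,5]
R6: Y=0.0005376+0.000j on G[1,4]
R7: Y=0.0002865+0.000j on G[2,4]
R8: Y=0.004608+0.000j on G[0,7]
R9: Y=0.08403+0.000j on G[0,6]
V1: row V1−V6=16.6, i_V1 at 1,6
solve → V1=10.84+0.06136j, V2=0.1398+0.0007914j, V3=0.0005630-0.03351j, V4=7.118+0.04031j, V5=0.0001189-0.01093j, V6=-5.762+0.06136j, V7=0.0003646-0.03351j
aux → i_V1=-0.7681+0.008179j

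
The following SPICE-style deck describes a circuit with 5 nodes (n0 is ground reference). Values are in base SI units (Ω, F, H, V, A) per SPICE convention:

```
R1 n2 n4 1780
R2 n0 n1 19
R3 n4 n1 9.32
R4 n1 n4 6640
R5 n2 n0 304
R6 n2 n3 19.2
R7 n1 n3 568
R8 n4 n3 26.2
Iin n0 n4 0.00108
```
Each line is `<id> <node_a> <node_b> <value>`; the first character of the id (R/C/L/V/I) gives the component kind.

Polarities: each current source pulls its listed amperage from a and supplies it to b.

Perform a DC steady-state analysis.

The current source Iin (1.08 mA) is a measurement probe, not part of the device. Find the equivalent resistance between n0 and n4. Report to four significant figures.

R_eq = 26.10 Ω

Element admittances at DC:
  Y(R1) = 0.0005618 S between n2,n4
  Y(R2) = 0.05263 S between n0,n1
  Y(R3) = 0.1073 S between n4,n1
  Y(R4) = 0.0001506 S between n1,n4
  Y(R5) = 0.003289 S between n2,n0
  Y(R6) = 0.05208 S between n2,n3
  Y(R7) = 0.001761 S between n1,n3
  Y(R8) = 0.03817 S between n4,n3
  Iin: injects 0.00108 A into n4 (from n0)
Assemble and solve the 4×4 MNA system:
  V(n1)=0.01900  V(n2)=0.02434  V(n3)=0.02584  V(n4)=0.02819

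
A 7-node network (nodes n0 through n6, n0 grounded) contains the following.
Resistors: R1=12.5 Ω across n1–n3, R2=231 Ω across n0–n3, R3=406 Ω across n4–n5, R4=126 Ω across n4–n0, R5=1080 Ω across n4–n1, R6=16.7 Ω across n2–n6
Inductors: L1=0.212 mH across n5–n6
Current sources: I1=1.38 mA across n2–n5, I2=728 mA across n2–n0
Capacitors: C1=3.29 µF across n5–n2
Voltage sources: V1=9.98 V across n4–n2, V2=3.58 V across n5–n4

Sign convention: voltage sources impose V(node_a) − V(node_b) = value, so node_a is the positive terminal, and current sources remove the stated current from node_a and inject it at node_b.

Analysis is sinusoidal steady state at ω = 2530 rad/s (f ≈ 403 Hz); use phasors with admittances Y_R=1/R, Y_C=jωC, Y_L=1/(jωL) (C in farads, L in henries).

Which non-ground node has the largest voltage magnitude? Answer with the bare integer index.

MNA unknowns: 6 node voltages V₁..V_6 plus 2 source currents (V1, V2)
R1: Y=0.08000+0.000j on G[1,3]
R2: Y=0.004329+0.000j on G[0,3]
L1: Y=0.000-1.864j on G[5,6]
R3: Y=0.002463+0.000j on G[4,5]
R4: Y=0.007937+0.000j on G[4,0]
R5: Y=0.0009259+0.000j on G[4,1]
I1: z[2]−=0.00138, z[5]+=0.00138
C1: Y=0.000+0.008324j on G[5,2]
I2: z[2]−=0.728, z[0]+=0.728
R6: Y=0.05988+0.000j on G[2,6]
V1: row V4−V2=9.98, i_V1 at 4,2
V2: row V5−V4=3.58, i_V2 at 5,4
solve → V1=-15.41+0.000j, V2=-93.73+0.000j, V3=-14.62+0.000j, V4=-83.75+0.000j, V5=-80.17+0.000j, V6=-80.19-0.4351j
aux → i_V1=-0.08176-0.08682j, i_V2=-0.8186-0.08682j

2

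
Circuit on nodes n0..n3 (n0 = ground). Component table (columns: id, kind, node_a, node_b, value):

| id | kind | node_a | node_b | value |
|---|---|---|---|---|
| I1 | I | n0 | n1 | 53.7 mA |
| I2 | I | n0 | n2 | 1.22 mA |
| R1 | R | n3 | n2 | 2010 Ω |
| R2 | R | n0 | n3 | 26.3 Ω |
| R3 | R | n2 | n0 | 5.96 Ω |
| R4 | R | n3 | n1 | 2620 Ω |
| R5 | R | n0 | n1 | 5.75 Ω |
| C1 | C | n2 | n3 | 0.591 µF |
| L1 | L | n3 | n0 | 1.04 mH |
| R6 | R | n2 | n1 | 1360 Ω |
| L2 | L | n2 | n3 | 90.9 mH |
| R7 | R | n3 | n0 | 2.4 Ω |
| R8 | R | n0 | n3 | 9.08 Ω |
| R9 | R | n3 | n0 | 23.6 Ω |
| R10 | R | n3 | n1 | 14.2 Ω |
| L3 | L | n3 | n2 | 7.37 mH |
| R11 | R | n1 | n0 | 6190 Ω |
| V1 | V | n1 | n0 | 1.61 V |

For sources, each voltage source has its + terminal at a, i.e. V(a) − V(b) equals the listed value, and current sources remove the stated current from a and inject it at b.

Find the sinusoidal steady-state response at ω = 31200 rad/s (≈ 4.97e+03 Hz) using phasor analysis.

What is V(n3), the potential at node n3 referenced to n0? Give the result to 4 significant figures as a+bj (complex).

Element admittances at ω=31200 rad/s:
  I1: injects 0.0537 A into n1 (from n0)
  I2: injects 0.00122 A into n2 (from n0)
  Y(R1) = 0.0004975+0.000j S between n3,n2
  Y(R2) = 0.03802+0.000j S between n0,n3
  Y(R3) = 0.1678+0.000j S between n2,n0
  Y(R4) = 0.0003817+0.000j S between n3,n1
  Y(R5) = 0.1739+0.000j S between n0,n1
  Y(C1) = 0.000+0.01844j S between n2,n3
  Y(L1) = 0.000-0.03082j S between n3,n0
  Y(R6) = 0.0007353+0.000j S between n2,n1
  Y(L2) = 0.000-0.0003526j S between n2,n3
  Y(R7) = 0.4167+0.000j S between n3,n0
  Y(R8) = 0.1101+0.000j S between n0,n3
  Y(R9) = 0.04237+0.000j S between n3,n0
  Y(R10) = 0.07042+0.000j S between n3,n1
  Y(L3) = 0.000-0.004349j S between n3,n2
  Y(R11) = 0.0001616+0.000j S between n1,n0
  V1: constraint V(n1)−V(n0) = 1.61
Assemble and solve the 4×4 MNA system:
  V(n1)=1.610+0.000j  V(n2)=0.01535+0.01239j  V(n3)=0.1677+0.004541j
  i(V1)=-0.3299+0.0003306j

0.1677+0.004541j V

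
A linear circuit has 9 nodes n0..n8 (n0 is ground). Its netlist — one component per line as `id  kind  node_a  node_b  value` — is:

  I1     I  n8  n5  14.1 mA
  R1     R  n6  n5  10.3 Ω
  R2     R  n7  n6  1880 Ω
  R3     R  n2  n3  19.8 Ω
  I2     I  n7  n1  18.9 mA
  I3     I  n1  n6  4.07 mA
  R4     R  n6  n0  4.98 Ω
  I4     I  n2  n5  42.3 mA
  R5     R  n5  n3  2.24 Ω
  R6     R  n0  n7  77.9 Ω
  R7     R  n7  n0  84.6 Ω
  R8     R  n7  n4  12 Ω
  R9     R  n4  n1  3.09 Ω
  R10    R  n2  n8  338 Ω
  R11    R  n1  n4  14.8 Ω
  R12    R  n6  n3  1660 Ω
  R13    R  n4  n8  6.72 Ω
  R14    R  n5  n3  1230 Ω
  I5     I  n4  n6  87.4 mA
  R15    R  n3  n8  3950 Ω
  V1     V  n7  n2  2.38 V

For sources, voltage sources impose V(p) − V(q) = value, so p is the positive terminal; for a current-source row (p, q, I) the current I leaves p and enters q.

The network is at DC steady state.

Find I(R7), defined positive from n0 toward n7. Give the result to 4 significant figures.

0.01101 A

Apply KCL at each of the 8 non-ground nodes and solve the resulting linear system.
Node n1: branches {I2, I3, R9, R11} → V_1 = -1.972
Node n2: branches {R3, I4, R10, V1} → V_2 = -3.312
Node n3: branches {R3, R5, R12, R14, R15} → V_3 = -0.8561
Node n4: branches {R8, R9, R11, R13, I5} → V_4 = -2.010
Node n5: branches {I1, R1, I4, R5, R14} → V_5 = -0.5794
Node n6: branches {R1, R2, I3, R4, R12, I5} → V_6 = 0.1144
Node n7: branches {R2, I2, R6, R7, R8, V1} → V_7 = -0.9317
Node n8: branches {I1, R10, R13, R15} → V_8 = -2.126
Source currents: i(V1)=-0.08523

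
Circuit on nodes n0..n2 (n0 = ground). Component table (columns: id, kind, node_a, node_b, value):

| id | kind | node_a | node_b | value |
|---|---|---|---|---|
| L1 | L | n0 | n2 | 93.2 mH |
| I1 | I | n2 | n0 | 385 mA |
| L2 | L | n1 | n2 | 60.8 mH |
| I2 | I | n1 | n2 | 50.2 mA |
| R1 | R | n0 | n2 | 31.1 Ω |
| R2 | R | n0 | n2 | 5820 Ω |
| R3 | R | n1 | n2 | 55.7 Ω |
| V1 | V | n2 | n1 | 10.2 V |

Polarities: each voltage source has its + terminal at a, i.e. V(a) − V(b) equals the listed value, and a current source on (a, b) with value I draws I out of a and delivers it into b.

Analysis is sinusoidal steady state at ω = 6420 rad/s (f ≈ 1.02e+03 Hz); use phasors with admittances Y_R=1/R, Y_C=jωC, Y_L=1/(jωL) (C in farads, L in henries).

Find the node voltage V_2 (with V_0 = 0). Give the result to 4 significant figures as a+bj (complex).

-11.88-0.6141j V

MNA unknowns: 2 node voltages V₁..V_2 plus 1 source current (V1)
L1: Y=0.000-0.001671j on G[0,2]
I1: z[2]−=0.385, z[0]+=0.385
L2: Y=0.000-0.002562j on G[1,2]
I2: z[1]−=0.0502, z[2]+=0.0502
R1: Y=0.03215+0.000j on G[0,2]
R2: Y=0.0001718+0.000j on G[0,2]
R3: Y=0.01795+0.000j on G[1,2]
V1: row V2−V1=10.2, i_V1 at 2,1
solve → V1=-22.08-0.6141j, V2=-11.88-0.6141j
aux → i_V1=-0.1329+0.02613j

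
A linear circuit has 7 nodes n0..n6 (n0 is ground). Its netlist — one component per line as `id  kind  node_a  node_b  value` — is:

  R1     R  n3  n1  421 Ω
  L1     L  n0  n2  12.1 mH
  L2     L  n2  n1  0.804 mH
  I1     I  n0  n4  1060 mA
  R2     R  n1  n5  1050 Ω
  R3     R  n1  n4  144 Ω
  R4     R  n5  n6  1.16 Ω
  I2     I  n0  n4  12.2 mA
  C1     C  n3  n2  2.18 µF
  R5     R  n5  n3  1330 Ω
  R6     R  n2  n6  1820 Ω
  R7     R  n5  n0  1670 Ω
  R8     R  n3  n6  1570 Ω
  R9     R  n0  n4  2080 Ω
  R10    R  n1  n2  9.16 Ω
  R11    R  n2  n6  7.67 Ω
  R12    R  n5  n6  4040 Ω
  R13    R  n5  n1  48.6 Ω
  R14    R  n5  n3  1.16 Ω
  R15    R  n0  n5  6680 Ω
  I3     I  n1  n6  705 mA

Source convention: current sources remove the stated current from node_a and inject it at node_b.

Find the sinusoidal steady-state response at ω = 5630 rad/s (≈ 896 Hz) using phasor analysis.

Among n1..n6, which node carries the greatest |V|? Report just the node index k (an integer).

4

Element admittances at ω=5630 rad/s:
  Y(R1) = 0.002375+0.000j S between n3,n1
  Y(L1) = 0.000-0.01468j S between n0,n2
  Y(L2) = 0.000-0.2209j S between n2,n1
  I1: injects 1.06 A into n4 (from n0)
  Y(R2) = 0.0009524+0.000j S between n1,n5
  Y(R3) = 0.006944+0.000j S between n1,n4
  Y(R4) = 0.8621+0.000j S between n5,n6
  I2: injects 0.0122 A into n4 (from n0)
  Y(C1) = 0.000+0.01227j S between n3,n2
  Y(R5) = 0.0007519+0.000j S between n5,n3
  Y(R6) = 0.0005495+0.000j S between n2,n6
  Y(R7) = 0.0005988+0.000j S between n5,n0
  Y(R8) = 0.0006369+0.000j S between n3,n6
  Y(R9) = 0.0004808+0.000j S between n0,n4
  Y(R10) = 0.1092+0.000j S between n1,n2
  Y(R11) = 0.1304+0.000j S between n2,n6
  Y(R12) = 0.0002475+0.000j S between n5,n6
  Y(R13) = 0.02058+0.000j S between n5,n1
  Y(R14) = 0.8621+0.000j S between n5,n3
  Y(R15) = 0.0001497+0.000j S between n0,n5
  I3: injects 0.705 A into n6 (from n1)
Assemble and solve the 6×6 MNA system:
  V(n1)=6.480+68.85j  V(n2)=5.528+67.60j  V(n3)=10.02+67.00j  V(n4)=150.5+64.39j  V(n5)=10.03+67.05j  V(n6)=10.15+67.13j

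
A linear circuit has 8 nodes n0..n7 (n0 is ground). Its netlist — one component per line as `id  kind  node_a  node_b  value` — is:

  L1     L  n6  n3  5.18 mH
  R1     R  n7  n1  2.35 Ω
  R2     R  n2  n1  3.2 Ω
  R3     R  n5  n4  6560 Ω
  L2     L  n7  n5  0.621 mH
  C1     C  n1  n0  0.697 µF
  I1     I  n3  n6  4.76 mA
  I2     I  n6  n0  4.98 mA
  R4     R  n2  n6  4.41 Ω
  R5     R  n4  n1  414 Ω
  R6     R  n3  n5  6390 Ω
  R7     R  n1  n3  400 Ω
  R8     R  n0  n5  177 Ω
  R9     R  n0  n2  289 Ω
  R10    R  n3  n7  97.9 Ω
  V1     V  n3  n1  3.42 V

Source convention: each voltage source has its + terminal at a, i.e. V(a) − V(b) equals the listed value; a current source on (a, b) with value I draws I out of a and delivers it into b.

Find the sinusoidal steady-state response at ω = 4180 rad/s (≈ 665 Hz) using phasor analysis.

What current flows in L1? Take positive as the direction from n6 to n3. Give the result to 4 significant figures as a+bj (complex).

MNA unknowns: 7 node voltages V₁..V_7 plus 1 source current (V1)
L1: Y=0.000-0.04618j on G[6,3]
R1: Y=0.4255+0.000j on G[7,1]
R2: Y=0.3125+0.000j on G[2,1]
R3: Y=0.0001524+0.000j on G[5,4]
L2: Y=0.000-0.3852j on G[7,5]
C1: Y=0.000+0.002913j on G[1,0]
I1: z[3]−=0.00476, z[6]+=0.00476
I2: z[6]−=0.00498, z[0]+=0.00498
R4: Y=0.2268+0.000j on G[2,6]
R5: Y=0.002415+0.000j on G[4,1]
R6: Y=0.0001565+0.000j on G[3,5]
R7: Y=0.002500+0.000j on G[1,3]
R8: Y=0.005650+0.000j on G[0,5]
R9: Y=0.003460+0.000j on G[0,2]
R10: Y=0.01021+0.000j on G[3,7]
V1: row V3−V1=3.42, i_V1 at 3,1
solve → V1=-0.5548+0.3456j, V2=-0.3933-0.1029j, V3=2.865+0.3456j, V4=-0.5493+0.3458j, V5=-0.4624+0.3491j, V6=-0.1768-0.7224j, V7=-0.4675+0.3410j
aux → i_V1=-0.09720+0.1404j

-0.04932+0.1405j A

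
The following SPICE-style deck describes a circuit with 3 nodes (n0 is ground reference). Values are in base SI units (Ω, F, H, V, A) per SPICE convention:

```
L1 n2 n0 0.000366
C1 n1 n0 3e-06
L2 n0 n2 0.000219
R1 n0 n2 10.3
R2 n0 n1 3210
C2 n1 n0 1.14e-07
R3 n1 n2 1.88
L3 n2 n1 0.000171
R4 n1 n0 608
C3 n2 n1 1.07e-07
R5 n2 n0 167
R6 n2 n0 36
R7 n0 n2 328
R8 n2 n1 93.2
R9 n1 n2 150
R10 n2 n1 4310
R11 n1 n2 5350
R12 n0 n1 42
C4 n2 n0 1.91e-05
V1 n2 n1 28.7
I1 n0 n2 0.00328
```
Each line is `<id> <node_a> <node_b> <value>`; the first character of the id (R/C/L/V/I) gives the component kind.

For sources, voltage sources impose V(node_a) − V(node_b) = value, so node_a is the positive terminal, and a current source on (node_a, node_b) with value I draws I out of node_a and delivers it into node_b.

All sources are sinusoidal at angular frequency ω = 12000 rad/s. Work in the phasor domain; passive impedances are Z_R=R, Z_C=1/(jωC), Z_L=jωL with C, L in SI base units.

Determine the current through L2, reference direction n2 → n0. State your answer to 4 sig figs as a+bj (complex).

MNA unknowns: 2 node voltages V₁..V_2 plus 1 source current (V1)
L1: Y=0.000-0.2277j on G[2,0]
C1: Y=0.000+0.03600j on G[1,0]
L2: Y=0.000-0.3805j on G[0,2]
R1: Y=0.09709+0.000j on G[0,2]
R2: Y=0.0003115+0.000j on G[0,1]
C2: Y=0.000+0.001368j on G[1,0]
R3: Y=0.5319+0.000j on G[1,2]
L3: Y=0.000-0.4873j on G[2,1]
R4: Y=0.001645+0.000j on G[1,0]
C3: Y=0.000+0.001284j on G[2,1]
R5: Y=0.005988+0.000j on G[2,0]
R6: Y=0.02778+0.000j on G[2,0]
R7: Y=0.003049+0.000j on G[0,2]
R8: Y=0.01073+0.000j on G[2,1]
R9: Y=0.006667+0.000j on G[1,2]
R10: Y=0.0002320+0.000j on G[2,1]
R11: Y=0.0001869+0.000j on G[1,2]
R12: Y=0.02381+0.000j on G[0,1]
C4: Y=0.000+0.2292j on G[2,0]
V1: row V2−V1=28.7, i_V1 at 2,1
I1: z[0]−=0.00328, z[2]+=0.00328
solve → V1=-30.44+2.988j, V2=-1.742+2.988j
aux → i_V1=-16.67+12.89j

1.137+0.6630j A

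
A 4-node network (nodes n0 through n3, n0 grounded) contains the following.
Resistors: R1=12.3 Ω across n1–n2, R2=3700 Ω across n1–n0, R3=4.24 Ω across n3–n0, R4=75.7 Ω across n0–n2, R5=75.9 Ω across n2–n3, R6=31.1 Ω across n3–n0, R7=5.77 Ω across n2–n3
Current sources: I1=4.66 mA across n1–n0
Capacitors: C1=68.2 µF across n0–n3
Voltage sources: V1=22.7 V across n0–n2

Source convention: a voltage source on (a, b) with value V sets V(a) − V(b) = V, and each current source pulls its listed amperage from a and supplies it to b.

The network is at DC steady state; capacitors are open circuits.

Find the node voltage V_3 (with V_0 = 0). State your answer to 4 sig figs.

-9.314 V

Apply KCL at each of the 3 non-ground nodes and solve the resulting linear system.
Node n1: branches {R1, I1, R2} → V_1 = -22.68
Node n2: branches {R1, R4, R5, R7, V1} → V_2 = -22.70
Node n3: branches {R3, C1, R5, R6, R7} → V_3 = -9.314
Source currents: i(V1)=-2.798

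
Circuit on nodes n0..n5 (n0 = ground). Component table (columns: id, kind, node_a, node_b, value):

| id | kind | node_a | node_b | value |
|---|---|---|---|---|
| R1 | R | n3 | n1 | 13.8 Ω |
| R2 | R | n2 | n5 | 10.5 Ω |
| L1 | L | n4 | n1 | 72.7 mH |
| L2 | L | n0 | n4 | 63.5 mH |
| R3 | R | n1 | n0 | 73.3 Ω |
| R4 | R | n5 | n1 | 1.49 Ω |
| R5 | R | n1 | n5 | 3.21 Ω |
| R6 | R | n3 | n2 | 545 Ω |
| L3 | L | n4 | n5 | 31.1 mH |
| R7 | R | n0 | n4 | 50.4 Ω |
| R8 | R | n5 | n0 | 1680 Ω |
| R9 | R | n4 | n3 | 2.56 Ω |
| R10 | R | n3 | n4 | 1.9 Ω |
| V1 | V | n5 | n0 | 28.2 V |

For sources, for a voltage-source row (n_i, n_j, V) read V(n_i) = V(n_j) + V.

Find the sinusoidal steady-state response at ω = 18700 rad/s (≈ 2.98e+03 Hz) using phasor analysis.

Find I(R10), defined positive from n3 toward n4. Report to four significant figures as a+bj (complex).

Element admittances at ω=18700 rad/s:
  Y(R1) = 0.07246+0.000j S between n3,n1
  Y(R2) = 0.09524+0.000j S between n2,n5
  Y(L1) = 0.000-0.0007356j S between n4,n1
  Y(L2) = 0.000-0.0008421j S between n0,n4
  Y(R3) = 0.01364+0.000j S between n1,n0
  Y(R4) = 0.6711+0.000j S between n5,n1
  Y(R5) = 0.3115+0.000j S between n1,n5
  Y(R6) = 0.001835+0.000j S between n3,n2
  Y(L3) = 0.000-0.001719j S between n4,n5
  Y(R7) = 0.01984+0.000j S between n0,n4
  Y(R8) = 0.0005952+0.000j S between n5,n0
  Y(R9) = 0.3906+0.000j S between n4,n3
  Y(R10) = 0.5263+0.000j S between n3,n4
  V1: constraint V(n5)−V(n0) = 28.2
Assemble and solve the 6×6 MNA system:
  V(n1)=27.40+0.005574j  V(n2)=28.08+0.0003786j  V(n3)=21.74+0.02003j  V(n4)=21.28+0.02121j  V(n5)=28.20+0.000j
  i(V1)=-0.8128+0.01742j

0.2423-0.0006219j A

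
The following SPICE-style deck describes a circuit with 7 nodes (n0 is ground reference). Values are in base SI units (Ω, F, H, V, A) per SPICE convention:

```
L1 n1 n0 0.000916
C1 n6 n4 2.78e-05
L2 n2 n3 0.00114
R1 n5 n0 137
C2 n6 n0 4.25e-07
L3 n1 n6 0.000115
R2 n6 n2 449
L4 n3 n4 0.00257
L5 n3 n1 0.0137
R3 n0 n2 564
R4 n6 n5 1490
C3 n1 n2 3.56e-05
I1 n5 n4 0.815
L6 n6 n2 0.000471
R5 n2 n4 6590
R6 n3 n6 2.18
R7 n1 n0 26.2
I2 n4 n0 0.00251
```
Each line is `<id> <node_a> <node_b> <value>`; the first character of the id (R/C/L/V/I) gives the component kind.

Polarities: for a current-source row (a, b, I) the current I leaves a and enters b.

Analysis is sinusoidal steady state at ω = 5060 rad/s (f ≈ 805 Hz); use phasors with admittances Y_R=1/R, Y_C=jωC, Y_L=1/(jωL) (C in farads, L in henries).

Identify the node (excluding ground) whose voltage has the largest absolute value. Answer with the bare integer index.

Apply KCL at each of the 6 non-ground nodes and solve the resulting linear system.
Node n1: branches {L1, L3, L5, C3, R7} → V_1 = 0.6433+3.371j
Node n2: branches {L2, R2, R3, C3, L6, R5} → V_2 = -0.04046+3.662j
Node n3: branches {L2, L4, L5, R6} → V_3 = -0.9022+2.912j
Node n4: branches {C1, L4, I1, R5, I2} → V_4 = 2.418-7.770j
Node n5: branches {R1, R4, I1} → V_5 = -102.2+0.3236j
Node n6: branches {C1, C2, L3, R2, R4, L6, R6} → V_6 = 0.5905+3.843j

5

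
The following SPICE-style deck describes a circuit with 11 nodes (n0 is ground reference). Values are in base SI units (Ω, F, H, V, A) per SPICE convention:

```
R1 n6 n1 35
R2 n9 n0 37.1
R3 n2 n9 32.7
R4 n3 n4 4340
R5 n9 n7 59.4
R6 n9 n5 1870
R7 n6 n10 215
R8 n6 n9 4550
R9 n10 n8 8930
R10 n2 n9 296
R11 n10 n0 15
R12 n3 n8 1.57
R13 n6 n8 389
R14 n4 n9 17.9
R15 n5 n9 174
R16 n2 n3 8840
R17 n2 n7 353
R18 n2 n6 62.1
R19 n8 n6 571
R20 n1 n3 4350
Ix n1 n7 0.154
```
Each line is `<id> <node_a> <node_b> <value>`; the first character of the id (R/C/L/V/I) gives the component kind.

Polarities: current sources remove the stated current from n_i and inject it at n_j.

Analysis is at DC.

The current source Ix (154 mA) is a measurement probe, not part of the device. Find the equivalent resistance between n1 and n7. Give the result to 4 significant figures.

R_eq = 145.0 Ω

Apply KCL at each of the 10 non-ground nodes and solve the resulting linear system.
Node n1: branches {R1, R20, Ix} → V_1 = -13.52
Node n2: branches {R3, R10, R16, R17, R18} → V_2 = -1.166
Node n3: branches {R4, R12, R16, R20} → V_3 = -7.651
Node n4: branches {R4, R14} → V_4 = 1.309
Node n5: branches {R6, R15} → V_5 = 1.346
Node n6: branches {R1, R7, R8, R13, R18, R19} → V_6 = -8.173
Node n7: branches {R5, R17, Ix} → V_7 = 8.814
Node n8: branches {R9, R12, R13, R19} → V_8 = -7.653
Node n9: branches {R2, R3, R5, R6, R8, R10, R14, R15} → V_9 = 1.346
Node n10: branches {R7, R9, R11} → V_10 = -0.5442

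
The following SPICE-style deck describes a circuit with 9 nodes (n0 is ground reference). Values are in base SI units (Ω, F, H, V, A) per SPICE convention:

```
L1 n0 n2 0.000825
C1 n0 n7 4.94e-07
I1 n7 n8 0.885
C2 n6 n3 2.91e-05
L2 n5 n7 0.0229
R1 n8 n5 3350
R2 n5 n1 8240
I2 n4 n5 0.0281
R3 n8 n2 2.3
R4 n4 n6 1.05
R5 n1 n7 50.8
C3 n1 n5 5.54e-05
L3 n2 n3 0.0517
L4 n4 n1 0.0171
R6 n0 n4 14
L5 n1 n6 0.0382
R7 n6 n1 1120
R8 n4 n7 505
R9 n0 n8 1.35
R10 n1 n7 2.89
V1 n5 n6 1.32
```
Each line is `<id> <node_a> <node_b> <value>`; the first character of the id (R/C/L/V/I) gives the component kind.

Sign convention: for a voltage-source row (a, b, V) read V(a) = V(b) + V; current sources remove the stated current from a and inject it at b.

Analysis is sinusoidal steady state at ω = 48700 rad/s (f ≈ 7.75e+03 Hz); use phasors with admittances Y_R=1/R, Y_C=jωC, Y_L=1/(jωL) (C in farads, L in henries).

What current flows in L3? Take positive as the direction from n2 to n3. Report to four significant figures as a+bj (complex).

MNA unknowns: 8 node voltages V₁..V_8 plus 1 source current (V1)
L1: Y=0.000-0.02489j on G[0,2]
C1: Y=0.000+0.02406j on G[0,7]
I1: z[7]−=0.885, z[8]+=0.885
C2: Y=0.000+1.417j on G[6,3]
L2: Y=0.000-0.0008967j on G[5,7]
R1: Y=0.0002985+0.000j on G[8,5]
R2: Y=0.0001214+0.000j on G[5,1]
I2: z[4]−=0.0281, z[5]+=0.0281
R3: Y=0.4348+0.000j on G[8,2]
R4: Y=0.9524+0.000j on G[4,6]
R5: Y=0.01969+0.000j on G[1,7]
C3: Y=0.000+2.698j on G[1,5]
L3: Y=0.000-0.0003972j on G[2,3]
L4: Y=0.000-0.001201j on G[4,1]
R6: Y=0.07143+0.000j on G[0,4]
L5: Y=0.000-0.0005375j on G[1,6]
R7: Y=0.0008929+0.000j on G[6,1]
R8: Y=0.001980+0.000j on G[4,7]
R9: Y=0.7407+0.000j on G[0,8]
R10: Y=0.3460+0.000j on G[1,7]
V1: row V5−V6=1.32, i_V1 at 5,6
solve → V1=-9.917+4.524j, V2=1.185+0.1275j, V3=-11.35+4.244j, V4=-10.58+3.949j, V5=-10.02+4.243j, V6=-11.34+4.243j, V7=-11.98+5.300j, V8=1.188+0.04821j
aux → i_V1=-0.7254+0.2857j

-0.001635-0.004977j A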